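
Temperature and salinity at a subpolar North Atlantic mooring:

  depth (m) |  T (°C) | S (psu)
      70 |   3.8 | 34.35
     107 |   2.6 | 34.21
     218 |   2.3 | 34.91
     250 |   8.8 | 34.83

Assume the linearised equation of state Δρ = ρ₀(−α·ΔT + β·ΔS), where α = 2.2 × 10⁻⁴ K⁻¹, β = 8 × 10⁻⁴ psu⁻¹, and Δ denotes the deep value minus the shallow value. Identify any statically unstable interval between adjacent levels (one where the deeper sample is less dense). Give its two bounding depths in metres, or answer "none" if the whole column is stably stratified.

Evaluate Δρ/ρ₀ = −αΔT + βΔS across each adjacent pair:
  70–107 m: −αΔT+βΔS = −(2.2 × 10⁻⁴)(-1.2)+(8 × 10⁻⁴)(-0.14) = 1.5 × 10⁻⁴ → stable
  107–218 m: −αΔT+βΔS = −(2.2 × 10⁻⁴)(-0.3)+(8 × 10⁻⁴)(+0.70) = 6.3 × 10⁻⁴ → stable
  218–250 m: −αΔT+βΔS = −(2.2 × 10⁻⁴)(+6.5)+(8 × 10⁻⁴)(-0.08) = -1.5 × 10⁻³ → UNSTABLE
The 218–250 m interval has Δρ < 0: lighter water underlies denser water.

218–250 m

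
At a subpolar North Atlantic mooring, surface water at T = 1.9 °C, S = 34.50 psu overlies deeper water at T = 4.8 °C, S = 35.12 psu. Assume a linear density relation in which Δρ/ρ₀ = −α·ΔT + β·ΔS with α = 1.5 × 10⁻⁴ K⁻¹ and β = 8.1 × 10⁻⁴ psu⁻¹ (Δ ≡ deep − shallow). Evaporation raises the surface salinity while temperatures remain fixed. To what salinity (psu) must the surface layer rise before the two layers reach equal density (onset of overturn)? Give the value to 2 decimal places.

Neutral buoyancy requires −α(T_deep − T_surf) + β(S_deep − S_surf′) = 0.
S_surf′ = S_deep − (α/β)·ΔT = 35.12 − (1.5 × 10⁻⁴/8.1 × 10⁻⁴)·(+2.9) = 34.5830 psu.
Increase required: 34.5830 − 34.50 = 0.0830 psu.

34.58 psu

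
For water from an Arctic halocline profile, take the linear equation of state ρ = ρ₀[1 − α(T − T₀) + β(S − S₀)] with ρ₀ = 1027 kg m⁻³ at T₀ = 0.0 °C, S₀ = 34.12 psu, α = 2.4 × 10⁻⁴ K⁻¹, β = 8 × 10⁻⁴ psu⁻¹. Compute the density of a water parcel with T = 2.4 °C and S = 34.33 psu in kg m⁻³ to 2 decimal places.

1026.58 kg m⁻³

T − T₀ = +2.4 K, S − S₀ = +0.21 psu.
Bracket = 1 − α·(+2.4) + β·(+0.21) = 1 + (-4.08 × 10⁻⁴) = 0.9995920.
ρ = 1027 × 0.9995920 = 1026.58 kg m⁻³.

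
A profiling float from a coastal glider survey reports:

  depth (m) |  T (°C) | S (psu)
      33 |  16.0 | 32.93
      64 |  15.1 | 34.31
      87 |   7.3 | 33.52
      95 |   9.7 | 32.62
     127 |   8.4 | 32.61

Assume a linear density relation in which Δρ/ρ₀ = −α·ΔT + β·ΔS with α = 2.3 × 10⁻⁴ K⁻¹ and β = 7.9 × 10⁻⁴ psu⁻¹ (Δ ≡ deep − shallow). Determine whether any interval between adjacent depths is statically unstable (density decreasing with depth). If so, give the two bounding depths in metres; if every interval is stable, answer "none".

87–95 m

Evaluate Δρ/ρ₀ = −αΔT + βΔS across each adjacent pair:
  33–64 m: −αΔT+βΔS = −(2.3 × 10⁻⁴)(-0.9)+(7.9 × 10⁻⁴)(+1.38) = 1.3 × 10⁻³ → stable
  64–87 m: −αΔT+βΔS = −(2.3 × 10⁻⁴)(-7.8)+(7.9 × 10⁻⁴)(-0.79) = 1.2 × 10⁻³ → stable
  87–95 m: −αΔT+βΔS = −(2.3 × 10⁻⁴)(+2.4)+(7.9 × 10⁻⁴)(-0.90) = -1.3 × 10⁻³ → UNSTABLE
  95–127 m: −αΔT+βΔS = −(2.3 × 10⁻⁴)(-1.3)+(7.9 × 10⁻⁴)(-0.01) = 2.9 × 10⁻⁴ → stable
The 87–95 m interval has Δρ < 0: lighter water underlies denser water.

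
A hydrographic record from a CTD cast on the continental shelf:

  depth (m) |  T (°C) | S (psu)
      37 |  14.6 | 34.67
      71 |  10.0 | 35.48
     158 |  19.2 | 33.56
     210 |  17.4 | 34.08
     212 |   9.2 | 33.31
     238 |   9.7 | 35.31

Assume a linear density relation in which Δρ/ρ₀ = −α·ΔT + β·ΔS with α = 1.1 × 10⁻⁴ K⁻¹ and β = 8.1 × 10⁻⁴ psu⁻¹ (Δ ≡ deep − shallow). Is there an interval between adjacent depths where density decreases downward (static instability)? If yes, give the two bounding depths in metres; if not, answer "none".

Evaluate Δρ/ρ₀ = −αΔT + βΔS across each adjacent pair:
  37–71 m: −αΔT+βΔS = −(1.1 × 10⁻⁴)(-4.6)+(8.1 × 10⁻⁴)(+0.81) = 1.2 × 10⁻³ → stable
  71–158 m: −αΔT+βΔS = −(1.1 × 10⁻⁴)(+9.2)+(8.1 × 10⁻⁴)(-1.92) = -2.6 × 10⁻³ → UNSTABLE
  158–210 m: −αΔT+βΔS = −(1.1 × 10⁻⁴)(-1.8)+(8.1 × 10⁻⁴)(+0.52) = 6.2 × 10⁻⁴ → stable
  210–212 m: −αΔT+βΔS = −(1.1 × 10⁻⁴)(-8.2)+(8.1 × 10⁻⁴)(-0.77) = 2.8 × 10⁻⁴ → stable
  212–238 m: −αΔT+βΔS = −(1.1 × 10⁻⁴)(+0.5)+(8.1 × 10⁻⁴)(+2.00) = 1.6 × 10⁻³ → stable
The 71–158 m interval has Δρ < 0: lighter water underlies denser water.

71–158 m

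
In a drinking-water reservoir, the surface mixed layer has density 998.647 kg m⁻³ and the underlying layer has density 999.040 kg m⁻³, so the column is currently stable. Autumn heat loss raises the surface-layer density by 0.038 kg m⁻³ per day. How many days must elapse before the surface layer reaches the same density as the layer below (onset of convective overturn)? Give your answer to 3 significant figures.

10.3 days

Density deficit of the surface layer: 999.040 − 998.647 = 0.393 kg m⁻³.
Required change = 0.393 / 0.038 = 10.3 days.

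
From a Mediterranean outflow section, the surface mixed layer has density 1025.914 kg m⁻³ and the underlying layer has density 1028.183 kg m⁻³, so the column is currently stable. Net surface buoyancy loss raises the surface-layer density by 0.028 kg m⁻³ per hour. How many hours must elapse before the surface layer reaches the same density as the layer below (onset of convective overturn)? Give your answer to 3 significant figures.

81.0 hours

Density deficit of the surface layer: 1028.183 − 1025.914 = 2.269 kg m⁻³.
Required change = 2.269 / 0.028 = 81.0 hours.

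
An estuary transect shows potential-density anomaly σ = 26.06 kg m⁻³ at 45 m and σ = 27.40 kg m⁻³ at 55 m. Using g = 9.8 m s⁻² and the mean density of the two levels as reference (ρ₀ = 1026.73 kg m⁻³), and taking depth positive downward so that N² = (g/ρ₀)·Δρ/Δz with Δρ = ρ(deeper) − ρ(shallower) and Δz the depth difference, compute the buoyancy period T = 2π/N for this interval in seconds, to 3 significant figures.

Δρ = 1027.40 − 1026.06 = 1.34 kg m⁻³ over Δz = 55 − 45 = 10 m.
N² = (9.8/1026.73) × (1.34/10) = 1.2790 × 10⁻³ s⁻².
N = √(1.2790 × 10⁻³) = 0.035763 rad s⁻¹, so T = 2π/N = 175.69 s ≈ 176 s.

176 s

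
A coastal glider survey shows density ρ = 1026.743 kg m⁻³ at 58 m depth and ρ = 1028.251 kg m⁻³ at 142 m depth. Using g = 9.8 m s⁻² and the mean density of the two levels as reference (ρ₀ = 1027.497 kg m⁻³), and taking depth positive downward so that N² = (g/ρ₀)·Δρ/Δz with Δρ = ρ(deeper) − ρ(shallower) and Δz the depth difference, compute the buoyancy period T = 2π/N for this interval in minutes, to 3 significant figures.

8.00 min

Δρ = 1028.251 − 1026.743 = 1.508 kg m⁻³ over Δz = 142 − 58 = 84 m.
N² = (9.8/1027.497) × (1.508/84) = 1.7123 × 10⁻⁴ s⁻².
N = √(1.7123 × 10⁻⁴) = 0.013085 rad s⁻¹, so T = 2π/N = 480.18 s = 8.0030 min ≈ 8.00 min.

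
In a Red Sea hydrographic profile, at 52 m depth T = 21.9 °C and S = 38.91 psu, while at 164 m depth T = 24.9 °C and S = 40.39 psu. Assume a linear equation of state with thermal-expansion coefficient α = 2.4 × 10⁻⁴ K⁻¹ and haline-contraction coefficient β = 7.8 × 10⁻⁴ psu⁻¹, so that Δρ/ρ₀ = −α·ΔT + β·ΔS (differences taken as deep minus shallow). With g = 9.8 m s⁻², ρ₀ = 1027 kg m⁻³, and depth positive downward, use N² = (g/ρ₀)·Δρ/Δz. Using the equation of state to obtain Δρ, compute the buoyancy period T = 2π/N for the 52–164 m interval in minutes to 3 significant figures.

17.0 min

ΔT = +3.0 K, ΔS = +1.48 psu (deep − shallow).
Δρ/ρ₀ = −αΔT + βΔS = -7.20 × 10⁻⁴ + 1.1544 × 10⁻³ = 4.344 × 10⁻⁴, so Δρ ≈ 0.4461 kg m⁻³.
N² = (g/ρ₀)·Δρ/Δz = g·(Δρ/ρ₀)/Δz = 9.8 × 4.344 × 10⁻⁴ / 112 = 3.8010 × 10⁻⁵ s⁻².
N = √(3.8010 × 10⁻⁵) = 6.1652 × 10⁻³ rad s⁻¹ → T = 2π/N = 1.0191 × 10³ s = 16.985 min ≈ 17.0 min.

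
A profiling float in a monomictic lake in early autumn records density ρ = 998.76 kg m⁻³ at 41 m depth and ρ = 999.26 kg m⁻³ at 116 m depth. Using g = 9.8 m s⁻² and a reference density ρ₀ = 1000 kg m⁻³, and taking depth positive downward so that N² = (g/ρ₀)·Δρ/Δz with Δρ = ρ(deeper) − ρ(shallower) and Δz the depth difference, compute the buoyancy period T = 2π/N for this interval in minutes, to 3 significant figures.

Δρ = 999.26 − 998.76 = 0.50 kg m⁻³ over Δz = 116 − 41 = 75 m.
N² = (9.8/1000) × (0.50/75) = 6.5333 × 10⁻⁵ s⁻².
N = √(6.5333 × 10⁻⁵) = 8.0829 × 10⁻³ rad s⁻¹, so T = 2π/N = 777.34 s = 12.956 min ≈ 13.0 min.

13.0 min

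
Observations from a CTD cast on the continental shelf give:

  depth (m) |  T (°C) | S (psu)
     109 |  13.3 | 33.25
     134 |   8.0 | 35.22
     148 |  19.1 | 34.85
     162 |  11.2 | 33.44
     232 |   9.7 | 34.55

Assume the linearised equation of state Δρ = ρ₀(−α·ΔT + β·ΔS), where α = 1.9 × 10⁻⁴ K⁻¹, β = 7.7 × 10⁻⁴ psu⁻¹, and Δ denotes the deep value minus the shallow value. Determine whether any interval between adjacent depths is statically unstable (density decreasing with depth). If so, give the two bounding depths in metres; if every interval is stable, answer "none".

Evaluate Δρ/ρ₀ = −αΔT + βΔS across each adjacent pair:
  109–134 m: −αΔT+βΔS = −(1.9 × 10⁻⁴)(-5.3)+(7.7 × 10⁻⁴)(+1.97) = 2.5 × 10⁻³ → stable
  134–148 m: −αΔT+βΔS = −(1.9 × 10⁻⁴)(+11.1)+(7.7 × 10⁻⁴)(-0.37) = -2.4 × 10⁻³ → UNSTABLE
  148–162 m: −αΔT+βΔS = −(1.9 × 10⁻⁴)(-7.9)+(7.7 × 10⁻⁴)(-1.41) = 4.2 × 10⁻⁴ → stable
  162–232 m: −αΔT+βΔS = −(1.9 × 10⁻⁴)(-1.5)+(7.7 × 10⁻⁴)(+1.11) = 1.1 × 10⁻³ → stable
The 134–148 m interval has Δρ < 0: lighter water underlies denser water.

134–148 m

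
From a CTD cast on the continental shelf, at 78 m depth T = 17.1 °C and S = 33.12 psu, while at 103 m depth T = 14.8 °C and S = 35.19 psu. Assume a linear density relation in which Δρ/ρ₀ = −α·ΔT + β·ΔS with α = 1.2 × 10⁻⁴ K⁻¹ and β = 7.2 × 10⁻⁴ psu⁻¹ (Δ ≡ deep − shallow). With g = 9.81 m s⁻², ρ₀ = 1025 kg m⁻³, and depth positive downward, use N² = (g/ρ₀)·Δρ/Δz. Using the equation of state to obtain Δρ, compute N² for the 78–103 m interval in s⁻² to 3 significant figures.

ΔT = -2.3 K, ΔS = +2.07 psu (deep − shallow).
Δρ/ρ₀ = −αΔT + βΔS = 2.76 × 10⁻⁴ + 1.4904 × 10⁻³ = 1.7664 × 10⁻³, so Δρ ≈ 1.811 kg m⁻³.
N² = (g/ρ₀)·Δρ/Δz = g·(Δρ/ρ₀)/Δz = 9.81 × 1.7664 × 10⁻³ / 25 = 6.9314 × 10⁻⁴ s⁻² ≈ 6.93 × 10⁻⁴ s⁻².

6.93 × 10⁻⁴ s⁻²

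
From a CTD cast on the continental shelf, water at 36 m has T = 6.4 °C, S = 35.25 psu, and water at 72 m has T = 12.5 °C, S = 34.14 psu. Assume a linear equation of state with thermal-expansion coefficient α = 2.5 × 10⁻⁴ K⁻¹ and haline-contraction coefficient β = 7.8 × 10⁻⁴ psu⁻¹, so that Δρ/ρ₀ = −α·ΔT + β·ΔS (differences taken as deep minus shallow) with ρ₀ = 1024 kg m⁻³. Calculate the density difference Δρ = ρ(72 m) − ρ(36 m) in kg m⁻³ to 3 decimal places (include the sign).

-2.448 kg m⁻³

ΔT = +6.1 K, ΔS = -1.11 psu (deep − shallow).
Δρ/ρ₀ = −(2.5 × 10⁻⁴)(+6.1) + (7.8 × 10⁻⁴)(-1.11) = -2.3908 × 10⁻³.
Δρ = 1024 × (-2.3908 × 10⁻³) = -2.448 kg m⁻³.
Negative Δρ: lighter below, statically unstable.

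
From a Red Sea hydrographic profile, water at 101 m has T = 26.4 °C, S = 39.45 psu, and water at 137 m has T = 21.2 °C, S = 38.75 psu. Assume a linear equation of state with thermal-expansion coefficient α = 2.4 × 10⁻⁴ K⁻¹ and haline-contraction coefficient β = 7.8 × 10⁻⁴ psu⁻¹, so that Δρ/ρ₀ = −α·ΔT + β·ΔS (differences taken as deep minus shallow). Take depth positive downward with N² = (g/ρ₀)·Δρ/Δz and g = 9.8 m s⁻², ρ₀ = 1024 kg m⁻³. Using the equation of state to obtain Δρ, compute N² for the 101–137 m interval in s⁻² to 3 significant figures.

ΔT = -5.2 K, ΔS = -0.70 psu (deep − shallow).
Δρ/ρ₀ = −αΔT + βΔS = 1.248 × 10⁻³ − 5.46 × 10⁻⁴ = 7.02 × 10⁻⁴, so Δρ ≈ 0.7188 kg m⁻³.
N² = (g/ρ₀)·Δρ/Δz = g·(Δρ/ρ₀)/Δz = 9.8 × 7.02 × 10⁻⁴ / 36 = 1.9110 × 10⁻⁴ s⁻² ≈ 1.91 × 10⁻⁴ s⁻².

1.91 × 10⁻⁴ s⁻²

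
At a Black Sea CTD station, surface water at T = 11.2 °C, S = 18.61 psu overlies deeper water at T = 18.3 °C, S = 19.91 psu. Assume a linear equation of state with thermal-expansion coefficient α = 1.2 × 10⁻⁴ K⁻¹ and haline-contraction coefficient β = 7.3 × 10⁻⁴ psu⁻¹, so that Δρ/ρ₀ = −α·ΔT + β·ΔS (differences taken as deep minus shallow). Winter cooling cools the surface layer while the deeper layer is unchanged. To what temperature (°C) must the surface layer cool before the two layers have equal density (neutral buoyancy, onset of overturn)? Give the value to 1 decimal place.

Neutral buoyancy requires Δρ = 0, i.e. −α(T_deep − T_surf′) + β(S_deep − S_surf) = 0.
T_surf′ = T_deep − (β/α)·ΔS = 18.3 − (7.3 × 10⁻⁴/1.2 × 10⁻⁴)·(+1.30) = 10.392 °C.
Cooling required: 11.2 − (10.392) = 0.808 °C.

10.4 °C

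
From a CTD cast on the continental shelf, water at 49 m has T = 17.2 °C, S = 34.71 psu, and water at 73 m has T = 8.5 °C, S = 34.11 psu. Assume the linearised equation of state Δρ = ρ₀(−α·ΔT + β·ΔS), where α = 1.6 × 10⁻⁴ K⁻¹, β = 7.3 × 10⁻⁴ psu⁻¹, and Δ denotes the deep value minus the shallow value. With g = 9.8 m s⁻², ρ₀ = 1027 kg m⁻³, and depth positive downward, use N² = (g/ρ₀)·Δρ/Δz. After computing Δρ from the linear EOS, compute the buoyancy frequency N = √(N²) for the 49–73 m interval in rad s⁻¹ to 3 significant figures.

ΔT = -8.7 K, ΔS = -0.60 psu (deep − shallow).
Δρ/ρ₀ = −αΔT + βΔS = 1.392 × 10⁻³ − 4.38 × 10⁻⁴ = 9.54 × 10⁻⁴, so Δρ ≈ 0.9798 kg m⁻³.
N² = (g/ρ₀)·Δρ/Δz = g·(Δρ/ρ₀)/Δz = 9.8 × 9.54 × 10⁻⁴ / 24 = 3.8955 × 10⁻⁴ s⁻².
N = √(3.8955 × 10⁻⁴) = 0.019737 rad s⁻¹ ≈ 0.0197 rad s⁻¹.

0.0197 rad s⁻¹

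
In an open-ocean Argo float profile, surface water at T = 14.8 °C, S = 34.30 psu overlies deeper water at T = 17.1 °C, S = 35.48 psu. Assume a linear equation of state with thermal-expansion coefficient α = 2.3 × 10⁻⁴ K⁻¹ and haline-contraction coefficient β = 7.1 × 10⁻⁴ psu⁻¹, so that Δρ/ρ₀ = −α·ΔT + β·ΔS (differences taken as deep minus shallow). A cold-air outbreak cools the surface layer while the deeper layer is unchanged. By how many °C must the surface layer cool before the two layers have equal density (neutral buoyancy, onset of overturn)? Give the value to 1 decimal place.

Neutral buoyancy requires Δρ = 0, i.e. −α(T_deep − T_surf′) + β(S_deep − S_surf) = 0.
T_surf′ = T_deep − (β/α)·ΔS = 17.1 − (7.1 × 10⁻⁴/2.3 × 10⁻⁴)·(+1.18) = 13.457 °C.
Cooling required: 14.8 − (13.457) = 1.343 °C.

1.3 °C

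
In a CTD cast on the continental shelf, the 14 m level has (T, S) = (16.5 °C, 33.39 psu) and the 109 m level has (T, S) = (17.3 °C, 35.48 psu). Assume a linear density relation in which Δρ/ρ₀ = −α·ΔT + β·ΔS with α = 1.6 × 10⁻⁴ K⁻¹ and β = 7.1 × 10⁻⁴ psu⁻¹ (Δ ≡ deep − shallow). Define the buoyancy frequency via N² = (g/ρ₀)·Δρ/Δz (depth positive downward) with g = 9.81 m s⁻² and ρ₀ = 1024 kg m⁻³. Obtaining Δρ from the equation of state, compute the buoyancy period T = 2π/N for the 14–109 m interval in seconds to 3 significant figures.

531 s

ΔT = +0.8 K, ΔS = +2.09 psu (deep − shallow).
Δρ/ρ₀ = −αΔT + βΔS = -1.28 × 10⁻⁴ + 1.4839 × 10⁻³ = 1.3559 × 10⁻³, so Δρ ≈ 1.388 kg m⁻³.
N² = (g/ρ₀)·Δρ/Δz = g·(Δρ/ρ₀)/Δz = 9.81 × 1.3559 × 10⁻³ / 95 = 1.4001 × 10⁻⁴ s⁻².
N = √(1.4001 × 10⁻⁴) = 0.011833 rad s⁻¹ → T = 2π/N = 530.99 s ≈ 531 s.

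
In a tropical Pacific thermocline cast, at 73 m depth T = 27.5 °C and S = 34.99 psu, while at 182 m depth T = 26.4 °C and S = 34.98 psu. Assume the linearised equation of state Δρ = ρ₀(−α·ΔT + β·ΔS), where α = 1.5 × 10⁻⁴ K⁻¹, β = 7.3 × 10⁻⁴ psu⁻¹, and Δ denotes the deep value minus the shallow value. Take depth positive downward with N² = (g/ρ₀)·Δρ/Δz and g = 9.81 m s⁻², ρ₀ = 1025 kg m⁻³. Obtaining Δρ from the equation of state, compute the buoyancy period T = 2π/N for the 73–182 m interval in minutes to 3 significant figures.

ΔT = -1.1 K, ΔS = -0.01 psu (deep − shallow).
Δρ/ρ₀ = −αΔT + βΔS = 1.65 × 10⁻⁴ − 7.30 × 10⁻⁶ = 1.577 × 10⁻⁴, so Δρ ≈ 0.1616 kg m⁻³.
N² = (g/ρ₀)·Δρ/Δz = g·(Δρ/ρ₀)/Δz = 9.81 × 1.577 × 10⁻⁴ / 109 = 1.4193 × 10⁻⁵ s⁻².
N = √(1.4193 × 10⁻⁵) = 3.7674 × 10⁻³ rad s⁻¹ → T = 2π/N = 1.6678 × 10³ s = 27.797 min ≈ 27.8 min.

27.8 min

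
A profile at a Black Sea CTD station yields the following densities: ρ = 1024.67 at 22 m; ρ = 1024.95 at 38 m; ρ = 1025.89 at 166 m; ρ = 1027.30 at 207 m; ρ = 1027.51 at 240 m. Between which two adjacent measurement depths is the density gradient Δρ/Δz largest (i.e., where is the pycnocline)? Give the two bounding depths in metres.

166–207 m

Compute the density gradient over each adjacent pair:
  22–38 m: Δρ/Δz = 0.28/16 = 0.018 kg m⁻⁴
  38–166 m: Δρ/Δz = 0.94/128 = 7.3 × 10⁻³ kg m⁻⁴
  166–207 m: Δρ/Δz = 1.41/41 = 0.034 kg m⁻⁴
  207–240 m: Δρ/Δz = 0.21/33 = 6.4 × 10⁻³ kg m⁻⁴
The largest gradient is in the 166–207 m interval — the pycnocline.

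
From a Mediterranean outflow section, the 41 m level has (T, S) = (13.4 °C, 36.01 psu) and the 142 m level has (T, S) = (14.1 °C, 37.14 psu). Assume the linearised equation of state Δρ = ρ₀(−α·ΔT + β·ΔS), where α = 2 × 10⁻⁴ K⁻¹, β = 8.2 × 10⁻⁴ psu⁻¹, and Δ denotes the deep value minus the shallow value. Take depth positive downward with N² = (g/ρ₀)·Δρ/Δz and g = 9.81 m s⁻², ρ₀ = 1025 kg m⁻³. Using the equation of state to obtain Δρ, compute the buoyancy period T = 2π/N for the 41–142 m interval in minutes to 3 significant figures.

12.0 min

ΔT = +0.7 K, ΔS = +1.13 psu (deep − shallow).
Δρ/ρ₀ = −αΔT + βΔS = -1.40 × 10⁻⁴ + 9.266 × 10⁻⁴ = 7.866 × 10⁻⁴, so Δρ ≈ 0.8063 kg m⁻³.
N² = (g/ρ₀)·Δρ/Δz = g·(Δρ/ρ₀)/Δz = 9.81 × 7.866 × 10⁻⁴ / 101 = 7.6401 × 10⁻⁵ s⁻².
N = √(7.6401 × 10⁻⁵) = 8.7408 × 10⁻³ rad s⁻¹ → T = 2π/N = 718.83 s = 11.981 min ≈ 12.0 min.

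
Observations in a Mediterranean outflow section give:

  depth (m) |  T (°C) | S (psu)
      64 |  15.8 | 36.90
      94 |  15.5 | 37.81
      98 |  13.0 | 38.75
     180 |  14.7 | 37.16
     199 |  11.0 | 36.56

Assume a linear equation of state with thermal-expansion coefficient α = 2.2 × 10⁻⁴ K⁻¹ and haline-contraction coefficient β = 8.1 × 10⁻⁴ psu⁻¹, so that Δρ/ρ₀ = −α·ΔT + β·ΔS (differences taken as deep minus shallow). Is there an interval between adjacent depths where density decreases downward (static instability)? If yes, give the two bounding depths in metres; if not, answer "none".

Evaluate Δρ/ρ₀ = −αΔT + βΔS across each adjacent pair:
  64–94 m: −αΔT+βΔS = −(2.2 × 10⁻⁴)(-0.3)+(8.1 × 10⁻⁴)(+0.91) = 8.0 × 10⁻⁴ → stable
  94–98 m: −αΔT+βΔS = −(2.2 × 10⁻⁴)(-2.5)+(8.1 × 10⁻⁴)(+0.94) = 1.3 × 10⁻³ → stable
  98–180 m: −αΔT+βΔS = −(2.2 × 10⁻⁴)(+1.7)+(8.1 × 10⁻⁴)(-1.59) = -1.7 × 10⁻³ → UNSTABLE
  180–199 m: −αΔT+βΔS = −(2.2 × 10⁻⁴)(-3.7)+(8.1 × 10⁻⁴)(-0.60) = 3.3 × 10⁻⁴ → stable
The 98–180 m interval has Δρ < 0: lighter water underlies denser water.

98–180 m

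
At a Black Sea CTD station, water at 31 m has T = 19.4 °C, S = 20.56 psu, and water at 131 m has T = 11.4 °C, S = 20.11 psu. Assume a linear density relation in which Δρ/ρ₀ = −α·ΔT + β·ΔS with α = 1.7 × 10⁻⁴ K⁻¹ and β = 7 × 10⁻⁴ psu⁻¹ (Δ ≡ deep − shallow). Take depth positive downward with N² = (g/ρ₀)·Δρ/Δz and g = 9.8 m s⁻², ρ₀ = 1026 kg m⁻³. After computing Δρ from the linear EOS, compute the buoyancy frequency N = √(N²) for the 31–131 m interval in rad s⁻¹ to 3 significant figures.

ΔT = -8.0 K, ΔS = -0.45 psu (deep − shallow).
Δρ/ρ₀ = −αΔT + βΔS = 1.36 × 10⁻³ − 3.15 × 10⁻⁴ = 1.045 × 10⁻³, so Δρ ≈ 1.072 kg m⁻³.
N² = (g/ρ₀)·Δρ/Δz = g·(Δρ/ρ₀)/Δz = 9.8 × 1.045 × 10⁻³ / 100 = 1.0241 × 10⁻⁴ s⁻².
N = √(1.0241 × 10⁻⁴) = 0.010120 rad s⁻¹ ≈ 0.0101 rad s⁻¹.

0.0101 rad s⁻¹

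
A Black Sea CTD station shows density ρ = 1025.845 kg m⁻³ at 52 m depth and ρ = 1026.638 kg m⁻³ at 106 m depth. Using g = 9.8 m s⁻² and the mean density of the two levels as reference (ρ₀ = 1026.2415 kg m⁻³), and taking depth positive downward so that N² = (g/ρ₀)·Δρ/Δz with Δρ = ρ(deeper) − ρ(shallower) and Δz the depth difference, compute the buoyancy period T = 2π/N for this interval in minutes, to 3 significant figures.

Δρ = 1026.638 − 1025.845 = 0.793 kg m⁻³ over Δz = 106 − 52 = 54 m.
N² = (9.8/1026.2415) × (0.793/54) = 1.4023 × 10⁻⁴ s⁻².
N = √(1.4023 × 10⁻⁴) = 0.011842 rad s⁻¹, so T = 2π/N = 530.58 s = 8.8430 min ≈ 8.84 min.
Since Δρ > 0 the layer is stably stratified.

8.84 min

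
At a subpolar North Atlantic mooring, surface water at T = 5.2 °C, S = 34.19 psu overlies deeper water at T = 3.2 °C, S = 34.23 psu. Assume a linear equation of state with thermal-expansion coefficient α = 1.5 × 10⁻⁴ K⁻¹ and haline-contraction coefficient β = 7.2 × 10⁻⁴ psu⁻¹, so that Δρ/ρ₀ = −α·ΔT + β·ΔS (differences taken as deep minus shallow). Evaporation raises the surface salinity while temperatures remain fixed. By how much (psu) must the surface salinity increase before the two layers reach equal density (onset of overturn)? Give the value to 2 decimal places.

0.46 psu

Neutral buoyancy requires −α(T_deep − T_surf) + β(S_deep − S_surf′) = 0.
S_surf′ = S_deep − (α/β)·ΔT = 34.23 − (1.5 × 10⁻⁴/7.2 × 10⁻⁴)·(-2.0) = 34.6467 psu.
Increase required: 34.6467 − 34.19 = 0.4567 psu.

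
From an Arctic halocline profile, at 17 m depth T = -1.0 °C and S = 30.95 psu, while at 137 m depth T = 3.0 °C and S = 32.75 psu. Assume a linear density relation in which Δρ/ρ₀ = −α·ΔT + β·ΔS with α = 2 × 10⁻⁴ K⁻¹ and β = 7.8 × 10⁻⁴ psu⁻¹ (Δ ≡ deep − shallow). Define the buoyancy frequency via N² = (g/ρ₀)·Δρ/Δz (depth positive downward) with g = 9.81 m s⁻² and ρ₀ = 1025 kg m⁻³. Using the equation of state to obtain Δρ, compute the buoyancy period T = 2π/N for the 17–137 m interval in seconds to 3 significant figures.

894 s

ΔT = +4.0 K, ΔS = +1.80 psu (deep − shallow).
Δρ/ρ₀ = −αΔT + βΔS = -8.00 × 10⁻⁴ + 1.404 × 10⁻³ = 6.04 × 10⁻⁴, so Δρ ≈ 0.6191 kg m⁻³.
N² = (g/ρ₀)·Δρ/Δz = g·(Δρ/ρ₀)/Δz = 9.81 × 6.04 × 10⁻⁴ / 120 = 4.9377 × 10⁻⁵ s⁻².
N = √(4.9377 × 10⁻⁵) = 7.0269 × 10⁻³ rad s⁻¹ → T = 2π/N = 894.16 s ≈ 894 s.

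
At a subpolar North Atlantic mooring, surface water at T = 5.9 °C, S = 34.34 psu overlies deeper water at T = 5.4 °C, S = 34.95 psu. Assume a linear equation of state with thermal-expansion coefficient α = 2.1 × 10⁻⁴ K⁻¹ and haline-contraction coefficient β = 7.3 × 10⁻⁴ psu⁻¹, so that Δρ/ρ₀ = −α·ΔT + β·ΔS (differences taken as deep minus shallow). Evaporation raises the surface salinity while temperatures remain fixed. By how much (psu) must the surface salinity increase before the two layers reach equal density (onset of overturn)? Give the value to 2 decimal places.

Neutral buoyancy requires −α(T_deep − T_surf) + β(S_deep − S_surf′) = 0.
S_surf′ = S_deep − (α/β)·ΔT = 34.95 − (2.1 × 10⁻⁴/7.3 × 10⁻⁴)·(-0.5) = 35.0938 psu.
Increase required: 35.0938 − 34.34 = 0.7538 psu.

0.75 psu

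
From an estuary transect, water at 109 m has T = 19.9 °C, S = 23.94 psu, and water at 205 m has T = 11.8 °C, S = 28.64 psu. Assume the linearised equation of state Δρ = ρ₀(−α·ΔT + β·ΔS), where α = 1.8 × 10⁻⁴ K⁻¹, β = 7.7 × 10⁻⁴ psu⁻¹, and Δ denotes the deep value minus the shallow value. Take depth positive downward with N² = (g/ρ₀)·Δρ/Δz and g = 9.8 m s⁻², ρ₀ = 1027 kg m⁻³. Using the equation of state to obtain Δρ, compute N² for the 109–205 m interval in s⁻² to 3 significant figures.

ΔT = -8.1 K, ΔS = +4.70 psu (deep − shallow).
Δρ/ρ₀ = −αΔT + βΔS = 1.458 × 10⁻³ + 3.619 × 10⁻³ = 5.077 × 10⁻³, so Δρ ≈ 5.214 kg m⁻³.
N² = (g/ρ₀)·Δρ/Δz = g·(Δρ/ρ₀)/Δz = 9.8 × 5.077 × 10⁻³ / 96 = 5.1828 × 10⁻⁴ s⁻² ≈ 5.18 × 10⁻⁴ s⁻².

5.18 × 10⁻⁴ s⁻²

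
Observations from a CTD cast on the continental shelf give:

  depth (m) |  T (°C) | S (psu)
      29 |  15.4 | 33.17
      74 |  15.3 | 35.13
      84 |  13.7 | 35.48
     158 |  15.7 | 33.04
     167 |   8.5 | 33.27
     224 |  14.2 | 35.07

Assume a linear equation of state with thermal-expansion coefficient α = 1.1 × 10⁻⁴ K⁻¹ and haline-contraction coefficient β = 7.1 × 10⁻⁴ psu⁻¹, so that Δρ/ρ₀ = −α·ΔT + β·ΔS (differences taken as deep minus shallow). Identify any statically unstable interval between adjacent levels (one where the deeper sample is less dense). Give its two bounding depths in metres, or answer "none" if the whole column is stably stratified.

84–158 m

Evaluate Δρ/ρ₀ = −αΔT + βΔS across each adjacent pair:
  29–74 m: −αΔT+βΔS = −(1.1 × 10⁻⁴)(-0.1)+(7.1 × 10⁻⁴)(+1.96) = 1.4 × 10⁻³ → stable
  74–84 m: −αΔT+βΔS = −(1.1 × 10⁻⁴)(-1.6)+(7.1 × 10⁻⁴)(+0.35) = 4.2 × 10⁻⁴ → stable
  84–158 m: −αΔT+βΔS = −(1.1 × 10⁻⁴)(+2.0)+(7.1 × 10⁻⁴)(-2.44) = -2.0 × 10⁻³ → UNSTABLE
  158–167 m: −αΔT+βΔS = −(1.1 × 10⁻⁴)(-7.2)+(7.1 × 10⁻⁴)(+0.23) = 9.6 × 10⁻⁴ → stable
  167–224 m: −αΔT+βΔS = −(1.1 × 10⁻⁴)(+5.7)+(7.1 × 10⁻⁴)(+1.80) = 6.5 × 10⁻⁴ → stable
The 84–158 m interval has Δρ < 0: lighter water underlies denser water.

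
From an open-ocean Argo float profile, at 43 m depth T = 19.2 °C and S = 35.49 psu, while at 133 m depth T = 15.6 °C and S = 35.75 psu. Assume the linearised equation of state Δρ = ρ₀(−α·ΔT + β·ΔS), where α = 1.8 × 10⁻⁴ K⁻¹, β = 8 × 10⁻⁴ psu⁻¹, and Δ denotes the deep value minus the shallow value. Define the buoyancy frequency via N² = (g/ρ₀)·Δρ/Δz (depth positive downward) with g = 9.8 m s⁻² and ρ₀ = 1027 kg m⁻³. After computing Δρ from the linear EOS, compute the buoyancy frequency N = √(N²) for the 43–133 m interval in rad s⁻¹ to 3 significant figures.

ΔT = -3.6 K, ΔS = +0.26 psu (deep − shallow).
Δρ/ρ₀ = −αΔT + βΔS = 6.48 × 10⁻⁴ + 2.08 × 10⁻⁴ = 8.56 × 10⁻⁴, so Δρ ≈ 0.8791 kg m⁻³.
N² = (g/ρ₀)·Δρ/Δz = g·(Δρ/ρ₀)/Δz = 9.8 × 8.56 × 10⁻⁴ / 90 = 9.3209 × 10⁻⁵ s⁻².
N = √(9.3209 × 10⁻⁵) = 9.6545 × 10⁻³ rad s⁻¹ ≈ 9.65 × 10⁻³ rad s⁻¹.

9.65 × 10⁻³ rad s⁻¹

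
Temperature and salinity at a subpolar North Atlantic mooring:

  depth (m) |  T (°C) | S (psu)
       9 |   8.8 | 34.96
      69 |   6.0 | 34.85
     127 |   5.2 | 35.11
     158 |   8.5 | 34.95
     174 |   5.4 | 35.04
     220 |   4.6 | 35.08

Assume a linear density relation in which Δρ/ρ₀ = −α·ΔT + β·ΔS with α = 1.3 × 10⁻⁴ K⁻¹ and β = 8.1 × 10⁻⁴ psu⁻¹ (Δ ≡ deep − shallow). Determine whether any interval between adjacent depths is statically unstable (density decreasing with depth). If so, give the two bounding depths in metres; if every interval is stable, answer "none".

127–158 m

Evaluate Δρ/ρ₀ = −αΔT + βΔS across each adjacent pair:
  9–69 m: −αΔT+βΔS = −(1.3 × 10⁻⁴)(-2.8)+(8.1 × 10⁻⁴)(-0.11) = 2.7 × 10⁻⁴ → stable
  69–127 m: −αΔT+βΔS = −(1.3 × 10⁻⁴)(-0.8)+(8.1 × 10⁻⁴)(+0.26) = 3.1 × 10⁻⁴ → stable
  127–158 m: −αΔT+βΔS = −(1.3 × 10⁻⁴)(+3.3)+(8.1 × 10⁻⁴)(-0.16) = -5.6 × 10⁻⁴ → UNSTABLE
  158–174 m: −αΔT+βΔS = −(1.3 × 10⁻⁴)(-3.1)+(8.1 × 10⁻⁴)(+0.09) = 4.8 × 10⁻⁴ → stable
  174–220 m: −αΔT+βΔS = −(1.3 × 10⁻⁴)(-0.8)+(8.1 × 10⁻⁴)(+0.04) = 1.4 × 10⁻⁴ → stable
The 127–158 m interval has Δρ < 0: lighter water underlies denser water.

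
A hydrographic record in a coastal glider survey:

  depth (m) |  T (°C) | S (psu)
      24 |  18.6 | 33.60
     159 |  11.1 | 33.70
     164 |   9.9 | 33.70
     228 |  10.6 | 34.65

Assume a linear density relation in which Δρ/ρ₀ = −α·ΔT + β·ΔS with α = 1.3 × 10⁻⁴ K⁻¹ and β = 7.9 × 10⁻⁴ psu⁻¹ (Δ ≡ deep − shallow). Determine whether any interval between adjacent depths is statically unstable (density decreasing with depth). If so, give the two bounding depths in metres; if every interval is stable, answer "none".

none

Evaluate Δρ/ρ₀ = −αΔT + βΔS across each adjacent pair:
  24–159 m: −αΔT+βΔS = −(1.3 × 10⁻⁴)(-7.5)+(7.9 × 10⁻⁴)(+0.10) = 1.1 × 10⁻³ → stable
  159–164 m: −αΔT+βΔS = −(1.3 × 10⁻⁴)(-1.2)+(7.9 × 10⁻⁴)(+0.00) = 1.6 × 10⁻⁴ → stable
  164–228 m: −αΔT+βΔS = −(1.3 × 10⁻⁴)(+0.7)+(7.9 × 10⁻⁴)(+0.95) = 6.6 × 10⁻⁴ → stable
Every interval has Δρ > 0: the column is stably stratified throughout.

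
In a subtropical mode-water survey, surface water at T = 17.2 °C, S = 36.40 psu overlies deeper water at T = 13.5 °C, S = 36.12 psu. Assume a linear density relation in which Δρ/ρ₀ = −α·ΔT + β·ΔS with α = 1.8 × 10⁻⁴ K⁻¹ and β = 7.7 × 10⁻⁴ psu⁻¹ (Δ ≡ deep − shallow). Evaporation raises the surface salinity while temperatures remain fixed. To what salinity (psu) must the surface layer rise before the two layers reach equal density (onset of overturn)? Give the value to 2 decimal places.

Neutral buoyancy requires −α(T_deep − T_surf) + β(S_deep − S_surf′) = 0.
S_surf′ = S_deep − (α/β)·ΔT = 36.12 − (1.8 × 10⁻⁴/7.7 × 10⁻⁴)·(-3.7) = 36.9849 psu.
Increase required: 36.9849 − 36.40 = 0.5849 psu.

36.98 psu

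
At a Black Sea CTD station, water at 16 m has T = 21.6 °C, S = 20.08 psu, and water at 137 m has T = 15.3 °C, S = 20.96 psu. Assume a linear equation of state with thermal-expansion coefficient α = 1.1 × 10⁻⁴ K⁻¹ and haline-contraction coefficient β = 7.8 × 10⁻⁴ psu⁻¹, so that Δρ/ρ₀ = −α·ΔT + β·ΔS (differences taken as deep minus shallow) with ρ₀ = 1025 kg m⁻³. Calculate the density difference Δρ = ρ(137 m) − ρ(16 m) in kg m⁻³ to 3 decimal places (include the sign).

ΔT = -6.3 K, ΔS = +0.88 psu (deep − shallow).
Δρ/ρ₀ = −(1.1 × 10⁻⁴)(-6.3) + (7.8 × 10⁻⁴)(+0.88) = 1.3794 × 10⁻³.
Δρ = 1025 × (1.3794 × 10⁻³) = +1.414 kg m⁻³.
Positive Δρ: denser below, stable.

+1.414 kg m⁻³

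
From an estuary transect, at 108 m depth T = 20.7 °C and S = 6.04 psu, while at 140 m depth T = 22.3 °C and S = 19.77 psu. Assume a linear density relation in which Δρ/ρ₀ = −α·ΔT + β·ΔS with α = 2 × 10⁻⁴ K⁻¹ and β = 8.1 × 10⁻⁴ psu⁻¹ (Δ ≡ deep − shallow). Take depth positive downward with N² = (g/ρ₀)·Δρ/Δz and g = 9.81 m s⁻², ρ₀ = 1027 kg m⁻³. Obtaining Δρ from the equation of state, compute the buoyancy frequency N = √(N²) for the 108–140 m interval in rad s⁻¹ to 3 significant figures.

0.0575 rad s⁻¹

ΔT = +1.6 K, ΔS = +13.73 psu (deep − shallow).
Δρ/ρ₀ = −αΔT + βΔS = -3.20 × 10⁻⁴ + 0.0111213 = 0.0108013, so Δρ ≈ 11.09 kg m⁻³.
N² = (g/ρ₀)·Δρ/Δz = g·(Δρ/ρ₀)/Δz = 9.81 × 0.0108013 / 32 = 3.3113 × 10⁻³ s⁻².
N = √(3.3113 × 10⁻³) = 0.057544 rad s⁻¹ ≈ 0.0575 rad s⁻¹.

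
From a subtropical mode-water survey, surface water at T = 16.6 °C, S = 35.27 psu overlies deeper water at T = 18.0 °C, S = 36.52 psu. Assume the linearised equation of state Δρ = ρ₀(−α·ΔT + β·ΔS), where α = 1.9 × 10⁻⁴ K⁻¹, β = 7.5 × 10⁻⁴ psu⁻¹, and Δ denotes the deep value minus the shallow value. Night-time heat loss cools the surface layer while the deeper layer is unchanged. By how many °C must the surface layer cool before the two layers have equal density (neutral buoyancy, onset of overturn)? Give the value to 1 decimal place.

Neutral buoyancy requires Δρ = 0, i.e. −α(T_deep − T_surf′) + β(S_deep − S_surf) = 0.
T_surf′ = T_deep − (β/α)·ΔS = 18.0 − (7.5 × 10⁻⁴/1.9 × 10⁻⁴)·(+1.25) = 13.066 °C.
Cooling required: 16.6 − (13.066) = 3.534 °C.

3.5 °C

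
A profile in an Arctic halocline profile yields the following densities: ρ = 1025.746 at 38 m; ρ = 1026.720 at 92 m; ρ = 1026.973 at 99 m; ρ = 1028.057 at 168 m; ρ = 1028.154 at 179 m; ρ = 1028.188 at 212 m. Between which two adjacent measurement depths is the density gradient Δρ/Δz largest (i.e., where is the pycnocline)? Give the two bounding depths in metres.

Compute the density gradient over each adjacent pair:
  38–92 m: Δρ/Δz = 0.974/54 = 0.018 kg m⁻⁴
  92–99 m: Δρ/Δz = 0.253/7 = 0.036 kg m⁻⁴
  99–168 m: Δρ/Δz = 1.084/69 = 0.016 kg m⁻⁴
  168–179 m: Δρ/Δz = 0.097/11 = 8.8 × 10⁻³ kg m⁻⁴
  179–212 m: Δρ/Δz = 0.034/33 = 1.0 × 10⁻³ kg m⁻⁴
The largest gradient is in the 92–99 m interval — the pycnocline.

92–99 m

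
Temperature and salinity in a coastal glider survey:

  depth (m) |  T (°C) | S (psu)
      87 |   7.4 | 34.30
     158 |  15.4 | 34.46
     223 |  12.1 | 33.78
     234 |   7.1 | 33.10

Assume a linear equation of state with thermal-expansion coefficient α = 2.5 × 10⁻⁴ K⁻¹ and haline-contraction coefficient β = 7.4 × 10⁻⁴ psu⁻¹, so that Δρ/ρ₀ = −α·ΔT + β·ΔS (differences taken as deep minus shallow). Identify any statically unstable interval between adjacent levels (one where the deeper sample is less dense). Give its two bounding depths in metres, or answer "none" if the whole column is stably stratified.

87–158 m

Evaluate Δρ/ρ₀ = −αΔT + βΔS across each adjacent pair:
  87–158 m: −αΔT+βΔS = −(2.5 × 10⁻⁴)(+8.0)+(7.4 × 10⁻⁴)(+0.16) = -1.9 × 10⁻³ → UNSTABLE
  158–223 m: −αΔT+βΔS = −(2.5 × 10⁻⁴)(-3.3)+(7.4 × 10⁻⁴)(-0.68) = 3.2 × 10⁻⁴ → stable
  223–234 m: −αΔT+βΔS = −(2.5 × 10⁻⁴)(-5.0)+(7.4 × 10⁻⁴)(-0.68) = 7.5 × 10⁻⁴ → stable
The 87–158 m interval has Δρ < 0: lighter water underlies denser water.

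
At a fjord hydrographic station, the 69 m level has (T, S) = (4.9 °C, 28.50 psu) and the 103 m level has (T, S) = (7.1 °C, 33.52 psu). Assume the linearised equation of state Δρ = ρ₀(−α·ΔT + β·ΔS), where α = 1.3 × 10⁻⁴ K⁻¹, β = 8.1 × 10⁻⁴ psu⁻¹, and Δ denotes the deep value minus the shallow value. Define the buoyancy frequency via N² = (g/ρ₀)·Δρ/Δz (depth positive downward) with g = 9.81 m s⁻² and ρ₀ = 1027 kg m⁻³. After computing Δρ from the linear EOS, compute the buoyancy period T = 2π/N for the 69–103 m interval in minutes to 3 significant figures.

3.17 min

ΔT = +2.2 K, ΔS = +5.02 psu (deep − shallow).
Δρ/ρ₀ = −αΔT + βΔS = -2.86 × 10⁻⁴ + 4.0662 × 10⁻³ = 3.7802 × 10⁻³, so Δρ ≈ 3.882 kg m⁻³.
N² = (g/ρ₀)·Δρ/Δz = g·(Δρ/ρ₀)/Δz = 9.81 × 3.7802 × 10⁻³ / 34 = 1.0907 × 10⁻³ s⁻².
N = √(1.0907 × 10⁻³) = 0.033026 rad s⁻¹ → T = 2π/N = 190.25 s = 3.1708 min ≈ 3.17 min.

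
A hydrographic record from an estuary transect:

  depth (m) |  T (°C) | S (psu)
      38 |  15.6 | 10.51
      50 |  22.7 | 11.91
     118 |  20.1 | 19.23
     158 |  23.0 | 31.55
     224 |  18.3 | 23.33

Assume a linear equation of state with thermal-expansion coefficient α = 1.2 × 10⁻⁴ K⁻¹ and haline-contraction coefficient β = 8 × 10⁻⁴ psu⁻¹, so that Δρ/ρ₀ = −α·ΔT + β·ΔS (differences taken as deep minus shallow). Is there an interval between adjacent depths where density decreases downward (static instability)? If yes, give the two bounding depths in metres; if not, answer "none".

158–224 m

Evaluate Δρ/ρ₀ = −αΔT + βΔS across each adjacent pair:
  38–50 m: −αΔT+βΔS = −(1.2 × 10⁻⁴)(+7.1)+(8 × 10⁻⁴)(+1.40) = 2.7 × 10⁻⁴ → stable
  50–118 m: −αΔT+βΔS = −(1.2 × 10⁻⁴)(-2.6)+(8 × 10⁻⁴)(+7.32) = 6.2 × 10⁻³ → stable
  118–158 m: −αΔT+βΔS = −(1.2 × 10⁻⁴)(+2.9)+(8 × 10⁻⁴)(+12.32) = 9.5 × 10⁻³ → stable
  158–224 m: −αΔT+βΔS = −(1.2 × 10⁻⁴)(-4.7)+(8 × 10⁻⁴)(-8.22) = -6.0 × 10⁻³ → UNSTABLE
The 158–224 m interval has Δρ < 0: lighter water underlies denser water.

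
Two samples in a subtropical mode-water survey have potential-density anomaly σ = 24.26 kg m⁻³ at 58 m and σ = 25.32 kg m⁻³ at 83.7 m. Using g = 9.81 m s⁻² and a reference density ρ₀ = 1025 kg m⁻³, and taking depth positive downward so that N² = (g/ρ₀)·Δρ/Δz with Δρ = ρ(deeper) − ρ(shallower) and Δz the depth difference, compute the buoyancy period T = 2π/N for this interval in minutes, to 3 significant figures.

Δρ = 1025.32 − 1024.26 = 1.06 kg m⁻³ over Δz = 83.7 − 58 = 25.7 m.
N² = (9.81/1025) × (1.06/25.7) = 3.9475 × 10⁻⁴ s⁻².
N = √(3.9475 × 10⁻⁴) = 0.019868 rad s⁻¹, so T = 2π/N = 316.25 s = 5.2708 min ≈ 5.27 min.

5.27 min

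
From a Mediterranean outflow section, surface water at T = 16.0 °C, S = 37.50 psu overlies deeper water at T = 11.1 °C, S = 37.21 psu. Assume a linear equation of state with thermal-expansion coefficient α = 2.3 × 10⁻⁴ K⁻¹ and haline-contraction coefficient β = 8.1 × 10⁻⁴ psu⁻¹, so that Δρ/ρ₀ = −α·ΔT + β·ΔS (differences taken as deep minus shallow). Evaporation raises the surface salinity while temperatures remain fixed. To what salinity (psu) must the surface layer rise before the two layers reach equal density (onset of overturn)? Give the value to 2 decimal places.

38.60 psu

Neutral buoyancy requires −α(T_deep − T_surf) + β(S_deep − S_surf′) = 0.
S_surf′ = S_deep − (α/β)·ΔT = 37.21 − (2.3 × 10⁻⁴/8.1 × 10⁻⁴)·(-4.9) = 38.6014 psu.
Increase required: 38.6014 − 37.50 = 1.1014 psu.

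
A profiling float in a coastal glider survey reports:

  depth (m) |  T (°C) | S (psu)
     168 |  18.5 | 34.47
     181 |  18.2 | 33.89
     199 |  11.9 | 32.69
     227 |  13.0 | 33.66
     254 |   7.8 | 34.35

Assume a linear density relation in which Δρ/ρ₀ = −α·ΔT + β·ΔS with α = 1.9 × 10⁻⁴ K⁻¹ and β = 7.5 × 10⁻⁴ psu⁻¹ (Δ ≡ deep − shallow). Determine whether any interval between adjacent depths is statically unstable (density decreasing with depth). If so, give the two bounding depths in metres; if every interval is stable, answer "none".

168–181 m

Evaluate Δρ/ρ₀ = −αΔT + βΔS across each adjacent pair:
  168–181 m: −αΔT+βΔS = −(1.9 × 10⁻⁴)(-0.3)+(7.5 × 10⁻⁴)(-0.58) = -3.8 × 10⁻⁴ → UNSTABLE
  181–199 m: −αΔT+βΔS = −(1.9 × 10⁻⁴)(-6.3)+(7.5 × 10⁻⁴)(-1.20) = 3.0 × 10⁻⁴ → stable
  199–227 m: −αΔT+βΔS = −(1.9 × 10⁻⁴)(+1.1)+(7.5 × 10⁻⁴)(+0.97) = 5.2 × 10⁻⁴ → stable
  227–254 m: −αΔT+βΔS = −(1.9 × 10⁻⁴)(-5.2)+(7.5 × 10⁻⁴)(+0.69) = 1.5 × 10⁻³ → stable
The 168–181 m interval has Δρ < 0: lighter water underlies denser water.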